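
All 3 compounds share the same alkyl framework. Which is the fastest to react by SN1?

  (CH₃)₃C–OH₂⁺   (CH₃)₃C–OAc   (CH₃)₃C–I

(CH₃)₃C–I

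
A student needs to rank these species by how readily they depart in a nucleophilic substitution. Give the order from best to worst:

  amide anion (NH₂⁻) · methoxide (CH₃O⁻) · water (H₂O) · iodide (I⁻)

The more stable X⁻ (or X) is on its own — i.e. the weaker a base it is — the better a leaving group it makes.
iodide (I⁻): pKₐ(HI) ≈ -10 — large, highly polarisable; very weak base
water (H₂O): pKₐ(H₃O⁺) ≈ -1.7 — neutral; leaves from a protonated alcohol (R–OH₂⁺)
methoxide (CH₃O⁻): pKₐ(CH₃OH) ≈ 15.5 — strong base; alkoxides do not leave unassisted
amide anion (NH₂⁻): pKₐ(NH₃) ≈ 38

iodide (I⁻) > water (H₂O) > methoxide (CH₃O⁻) > amide anion (NH₂⁻)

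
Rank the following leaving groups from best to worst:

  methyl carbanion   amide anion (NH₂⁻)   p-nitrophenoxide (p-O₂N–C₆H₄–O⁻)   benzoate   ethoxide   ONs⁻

ONs⁻ > benzoate > p-nitrophenoxide (p-O₂N–C₆H₄–O⁻) > ethoxide > amide anion (NH₂⁻) > methyl carbanion

A good leaving group is a weak base: the lower the pKₐ of its conjugate acid, the more readily it departs.
ONs⁻: pKₐ(p-O₂NC₆H₄SO₃H) ≈ -3.5
benzoate: pKₐ(C₆H₅COOH) ≈ 4.2
p-nitrophenoxide (p-O₂N–C₆H₄–O⁻): pKₐ(p-nitrophenol) ≈ 7.2
ethoxide: pKₐ(CH₃CH₂OH) ≈ 16
amide anion (NH₂⁻): pKₐ(NH₃) ≈ 38
methyl carbanion: pKₐ(CH₄) ≈ 48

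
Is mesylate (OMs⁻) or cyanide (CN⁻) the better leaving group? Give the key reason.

mesylate (OMs⁻) is the better leaving group.
pKₐ(CH₃SO₃H (MsOH)) ≈ -1.9 versus pKₐ(HCN) ≈ 9.2: mesylate (OMs⁻) is the much weaker base.
Resonance-delocalised alkanesulfonate.

mesylate (OMs⁻)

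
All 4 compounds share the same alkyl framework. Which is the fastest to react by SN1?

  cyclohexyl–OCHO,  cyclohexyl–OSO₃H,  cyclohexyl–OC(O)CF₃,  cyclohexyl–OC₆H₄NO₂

cyclohexyl–OSO₃H

With the same alkyl group throughout, only the leaving group differentiates the rates.
The more stable X⁻ (or X) is on its own — i.e. the weaker a base it is — the better a leaving group it makes.
cyclohexyl–OSO₃H loses HSO₄⁻: pKₐ(H₂SO₄) ≈ -3
cyclohexyl–OC(O)CF₃ loses CF₃COO⁻: pKₐ(CF₃COOH) ≈ 0.2
cyclohexyl–OCHO loses HCOO⁻: pKₐ(HCOOH) ≈ 3.8
cyclohexyl–OC₆H₄NO₂ loses p-O₂N–C₆H₄–O⁻: pKₐ(p-nitrophenol) ≈ 7.2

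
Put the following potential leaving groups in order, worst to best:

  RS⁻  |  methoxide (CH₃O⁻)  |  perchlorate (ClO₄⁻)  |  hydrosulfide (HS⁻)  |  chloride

methoxide (CH₃O⁻) < RS⁻ < hydrosulfide (HS⁻) < chloride < perchlorate (ClO₄⁻)

The more stable X⁻ (or X) is on its own — i.e. the weaker a base it is — the better a leaving group it makes.
perchlorate (ClO₄⁻): pKₐ(HClO₄) ≈ -10
chloride: pKₐ(HCl) ≈ -7
hydrosulfide (HS⁻): pKₐ(H₂S) ≈ 7
RS⁻: pKₐ(RSH (a thiol)) ≈ 10.5
methoxide (CH₃O⁻): pKₐ(CH₃OH) ≈ 15.5
Listed from poorest to best leaving group as asked.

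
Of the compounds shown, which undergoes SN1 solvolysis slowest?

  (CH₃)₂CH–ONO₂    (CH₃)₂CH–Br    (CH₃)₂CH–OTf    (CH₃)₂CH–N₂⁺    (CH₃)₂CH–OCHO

(CH₃)₂CH–OCHO

With the same alkyl group throughout, only the leaving group differentiates the rates.
Rank by basicity of the departing species: weakest base leaves most easily.
(CH₃)₂CH–N₂⁺ loses N₂: no meaningful conjugate acid; N₂ departs as an exceptionally stable neutral molecule
(CH₃)₂CH–OTf loses OTf⁻: pKₐ(CF₃SO₃H (triflic acid)) ≈ -14
(CH₃)₂CH–Br loses Br⁻: pKₐ(HBr) ≈ -9
(CH₃)₂CH–ONO₂ loses NO₃⁻: pKₐ(HNO₃) ≈ -1.3
(CH₃)₂CH–OCHO loses HCOO⁻: pKₐ(HCOOH) ≈ 3.8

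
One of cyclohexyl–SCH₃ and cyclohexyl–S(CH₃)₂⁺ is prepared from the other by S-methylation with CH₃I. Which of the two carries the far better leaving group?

From cyclohexyl–SCH₃ the departing group would be RS⁻ (pKₐ(RSH (a thiol)) ≈ 10.5). Moderately basic; rarely leaves without activation.
From cyclohexyl–S(CH₃)₂⁺ the leaving group is SR'₂ (pKₐ(R'₂SH⁺) ≈ -7). Neutral; leaves from a sulfonium salt (R–SR'₂⁺).
S-methylation with CH₃I works by allowing neutral dimethyl sulfide, rather than methanethiolate, to depart, making cyclohexyl–S(CH₃)₂⁺ enormously more reactive.

cyclohexyl–S(CH₃)₂⁺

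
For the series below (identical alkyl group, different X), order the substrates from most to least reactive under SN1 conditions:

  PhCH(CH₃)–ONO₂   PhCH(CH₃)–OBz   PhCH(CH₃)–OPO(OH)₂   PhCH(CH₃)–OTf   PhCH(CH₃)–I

Identical carbon frameworks mean the comparison reduces to leaving-group quality.
The more stable X⁻ (or X) is on its own — i.e. the weaker a base it is — the better a leaving group it makes.
PhCH(CH₃)–OTf loses OTf⁻: pKₐ(CF₃SO₃H (triflic acid)) ≈ -14
PhCH(CH₃)–I loses I⁻: pKₐ(HI) ≈ -10
PhCH(CH₃)–ONO₂ loses NO₃⁻: pKₐ(HNO₃) ≈ -1.3
PhCH(CH₃)–OPO(OH)₂ loses H₂PO₄⁻: pKₐ(H₃PO₄) ≈ 2.1
PhCH(CH₃)–OBz loses PhCOO⁻: pKₐ(C₆H₅COOH) ≈ 4.2

PhCH(CH₃)–OTf > PhCH(CH₃)–I > PhCH(CH₃)–ONO₂ > PhCH(CH₃)–OPO(OH)₂ > PhCH(CH₃)–OBz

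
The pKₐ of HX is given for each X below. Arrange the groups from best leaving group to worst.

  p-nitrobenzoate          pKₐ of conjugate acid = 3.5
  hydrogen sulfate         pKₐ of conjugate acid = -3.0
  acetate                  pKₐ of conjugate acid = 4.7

hydrogen sulfate > p-nitrobenzoate > acetate

Lower conjugate-acid pKₐ ⇒ weaker base ⇒ better leaving group.
Sorting by the given values: hydrogen sulfate (-3.0), p-nitrobenzoate (3.5), acetate (4.7).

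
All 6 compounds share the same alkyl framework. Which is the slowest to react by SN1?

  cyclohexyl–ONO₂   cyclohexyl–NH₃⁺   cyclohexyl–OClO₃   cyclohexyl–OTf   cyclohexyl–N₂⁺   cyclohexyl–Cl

Identical carbon frameworks mean the comparison reduces to leaving-group quality.
A good leaving group is a weak base: the lower the pKₐ of its conjugate acid, the more readily it departs.
cyclohexyl–N₂⁺ loses N₂: no meaningful conjugate acid; N₂ departs as an exceptionally stable neutral molecule
cyclohexyl–OTf loses OTf⁻: pKₐ(CF₃SO₃H (triflic acid)) ≈ -14
cyclohexyl–OClO₃ loses ClO₄⁻: pKₐ(HClO₄) ≈ -10
cyclohexyl–Cl loses Cl⁻: pKₐ(HCl) ≈ -7
cyclohexyl–ONO₂ loses NO₃⁻: pKₐ(HNO₃) ≈ -1.3
cyclohexyl–NH₃⁺ loses NH₃: pKₐ(NH₄⁺) ≈ 9.2

cyclohexyl–NH₃⁺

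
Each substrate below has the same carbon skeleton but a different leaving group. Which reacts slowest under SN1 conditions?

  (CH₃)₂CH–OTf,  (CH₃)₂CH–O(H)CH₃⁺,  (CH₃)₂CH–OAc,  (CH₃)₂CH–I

The skeletons are identical, so relative rate is governed entirely by leaving-group ability.
The more stable X⁻ (or X) is on its own — i.e. the weaker a base it is — the better a leaving group it makes.
(CH₃)₂CH–OTf loses OTf⁻: pKₐ(CF₃SO₃H (triflic acid)) ≈ -14
(CH₃)₂CH–I loses I⁻: pKₐ(HI) ≈ -10
(CH₃)₂CH–O(H)CH₃⁺ loses R'OH: pKₐ(R'OH₂⁺) ≈ -2.4
(CH₃)₂CH–OAc loses AcO⁻: pKₐ(CH₃COOH) ≈ 4.8

(CH₃)₂CH–OAc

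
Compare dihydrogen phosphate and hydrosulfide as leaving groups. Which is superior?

dihydrogen phosphate is the better leaving group.
pKₐ(H₃PO₄) ≈ 2.1 versus pKₐ(H₂S) ≈ 7: dihydrogen phosphate is the much weaker base.
Moderate base; biological leaving group after further activation.

dihydrogen phosphate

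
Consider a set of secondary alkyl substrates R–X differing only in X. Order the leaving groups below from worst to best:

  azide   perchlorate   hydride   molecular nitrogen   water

Rank by basicity of the departing species: weakest base leaves most easily.
molecular nitrogen: no meaningful conjugate acid; N₂ departs as an exceptionally stable neutral molecule
perchlorate: pKₐ(HClO₄) ≈ -10
water: pKₐ(H₃O⁺) ≈ -1.7
azide: pKₐ(HN₃) ≈ 4.7
hydride: pKₐ(H₂) ≈ 36
Reversing gives the worst-to-best order requested.

hydride < azide < water < perchlorate < molecular nitrogen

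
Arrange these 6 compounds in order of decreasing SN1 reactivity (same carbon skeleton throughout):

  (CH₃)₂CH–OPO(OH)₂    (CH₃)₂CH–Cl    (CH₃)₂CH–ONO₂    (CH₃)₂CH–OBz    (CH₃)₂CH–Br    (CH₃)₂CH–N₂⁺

(CH₃)₂CH–N₂⁺ > (CH₃)₂CH–Br > (CH₃)₂CH–Cl > (CH₃)₂CH–ONO₂ > (CH₃)₂CH–OPO(OH)₂ > (CH₃)₂CH–OBz

The skeletons are identical, so relative rate is governed entirely by leaving-group ability.
A good leaving group is a weak base: the lower the pKₐ of its conjugate acid, the more readily it departs.
(CH₃)₂CH–N₂⁺ loses N₂: no meaningful conjugate acid; N₂ departs as an exceptionally stable neutral molecule
(CH₃)₂CH–Br loses Br⁻: pKₐ(HBr) ≈ -9
(CH₃)₂CH–Cl loses Cl⁻: pKₐ(HCl) ≈ -7
(CH₃)₂CH–ONO₂ loses NO₃⁻: pKₐ(HNO₃) ≈ -1.3
(CH₃)₂CH–OPO(OH)₂ loses H₂PO₄⁻: pKₐ(H₃PO₄) ≈ 2.1
(CH₃)₂CH–OBz loses PhCOO⁻: pKₐ(C₆H₅COOH) ≈ 4.2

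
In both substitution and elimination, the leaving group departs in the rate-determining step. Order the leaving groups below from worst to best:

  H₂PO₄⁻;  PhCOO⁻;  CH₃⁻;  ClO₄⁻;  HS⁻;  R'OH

Leaving-group ability tracks the stability of the departed species; conjugate-acid pKₐ is the usual yardstick (lower pKₐ → better LG).
ClO₄⁻: pKₐ(HClO₄) ≈ -10
R'OH: pKₐ(R'OH₂⁺) ≈ -2.4
H₂PO₄⁻: pKₐ(H₃PO₄) ≈ 2.1
PhCOO⁻: pKₐ(C₆H₅COOH) ≈ 4.2
HS⁻: pKₐ(H₂S) ≈ 7
CH₃⁻: pKₐ(CH₄) ≈ 48
Reversing gives the worst-to-best order requested.

CH₃⁻ < HS⁻ < PhCOO⁻ < H₂PO₄⁻ < R'OH < ClO₄⁻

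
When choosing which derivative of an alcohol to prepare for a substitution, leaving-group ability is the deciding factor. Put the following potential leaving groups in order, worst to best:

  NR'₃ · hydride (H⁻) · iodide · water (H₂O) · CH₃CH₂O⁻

hydride (H⁻) < CH₃CH₂O⁻ < NR'₃ < water (H₂O) < iodide

iodide: pKₐ(HI) ≈ -10
water (H₂O): pKₐ(H₃O⁺) ≈ -1.7 — neutral; leaves from a protonated alcohol (R–OH₂⁺)
NR'₃: pKₐ(R'₃NH⁺) ≈ 10.7 — neutral but still a fairly strong base; Hofmann-elimination LG
CH₃CH₂O⁻: pKₐ(CH₃CH₂OH) ≈ 16 — strong base; alkoxides do not leave unassisted
hydride (H⁻): pKₐ(H₂) ≈ 36
The question asks for worst first, so the sequence is read in increasing leaving-group ability.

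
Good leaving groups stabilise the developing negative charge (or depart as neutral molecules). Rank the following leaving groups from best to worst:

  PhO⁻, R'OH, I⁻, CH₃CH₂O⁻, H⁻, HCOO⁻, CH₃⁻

I⁻ > R'OH > HCOO⁻ > PhO⁻ > CH₃CH₂O⁻ > H⁻ > CH₃⁻

A good leaving group is a weak base: the lower the pKₐ of its conjugate acid, the more readily it departs.
I⁻: pKₐ(HI) ≈ -10 — large, highly polarisable; very weak base
R'OH: pKₐ(R'OH₂⁺) ≈ -2.4 — neutral; leaves from a protonated ether (an oxonium ion, R–O(H)R'⁺)
HCOO⁻: pKₐ(HCOOH) ≈ 3.8 — resonance-stabilised carboxylate
PhO⁻: pKₐ(C₆H₅OH (phenol)) ≈ 10 — resonance into the ring helps, but still a poor LG
CH₃CH₂O⁻: pKₐ(CH₃CH₂OH) ≈ 16
H⁻: pKₐ(H₂) ≈ 36
CH₃⁻: pKₐ(CH₄) ≈ 48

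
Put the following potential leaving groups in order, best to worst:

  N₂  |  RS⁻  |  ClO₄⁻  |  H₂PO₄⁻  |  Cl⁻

N₂ > ClO₄⁻ > Cl⁻ > H₂PO₄⁻ > RS⁻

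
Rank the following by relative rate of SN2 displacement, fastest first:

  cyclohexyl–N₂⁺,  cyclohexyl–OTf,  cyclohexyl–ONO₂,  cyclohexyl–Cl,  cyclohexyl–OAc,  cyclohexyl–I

With the same alkyl group throughout, only the leaving group differentiates the rates.
Leaving-group ability tracks the stability of the departed species; conjugate-acid pKₐ is the usual yardstick (lower pKₐ → better LG).
cyclohexyl–N₂⁺ loses N₂: no meaningful conjugate acid; N₂ departs as an exceptionally stable neutral molecule
cyclohexyl–OTf loses OTf⁻: pKₐ(CF₃SO₃H (triflic acid)) ≈ -14
cyclohexyl–I loses I⁻: pKₐ(HI) ≈ -10
cyclohexyl–Cl loses Cl⁻: pKₐ(HCl) ≈ -7
cyclohexyl–ONO₂ loses NO₃⁻: pKₐ(HNO₃) ≈ -1.3
cyclohexyl–OAc loses AcO⁻: pKₐ(CH₃COOH) ≈ 4.8

cyclohexyl–N₂⁺ > cyclohexyl–OTf > cyclohexyl–I > cyclohexyl–Cl > cyclohexyl–ONO₂ > cyclohexyl–OAc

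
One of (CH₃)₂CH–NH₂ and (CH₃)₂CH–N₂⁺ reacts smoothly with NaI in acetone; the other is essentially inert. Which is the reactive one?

(CH₃)₂CH–N₂⁺

From (CH₃)₂CH–NH₂ the departing group would be NH₂⁻ (pKₐ(NH₃) ≈ 38). Extremely strong base; never a leaving group.
From (CH₃)₂CH–N₂⁺ the leaving group is N₂ (no meaningful conjugate acid; N₂ departs as an exceptionally stable neutral molecule).
(In practice (CH₃)₂CH–N₂⁺ is made from (CH₃)₂CH–NH₂ by diazotisation (NaNO₂ / HCl, 0 °C), generating a diazonium salt that expels N₂.)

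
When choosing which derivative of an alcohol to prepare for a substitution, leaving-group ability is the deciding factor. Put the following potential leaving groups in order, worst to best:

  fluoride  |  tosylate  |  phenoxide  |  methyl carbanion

tosylate: pKₐ(p-CH₃C₆H₄SO₃H (TsOH)) ≈ -2.8 — resonance-delocalised arenesulfonate
fluoride: pKₐ(HF) ≈ 3.2 — small and strongly basic; the poor halide leaving group
phenoxide: pKₐ(C₆H₅OH (phenol)) ≈ 10
methyl carbanion: pKₐ(CH₄) ≈ 48
Reversing gives the worst-to-best order requested.

methyl carbanion < phenoxide < fluoride < tosylate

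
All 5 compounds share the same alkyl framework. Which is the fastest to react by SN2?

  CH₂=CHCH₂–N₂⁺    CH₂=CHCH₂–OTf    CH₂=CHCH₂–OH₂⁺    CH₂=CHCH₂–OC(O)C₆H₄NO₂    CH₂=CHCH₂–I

With the same alkyl group throughout, only the leaving group differentiates the rates.
Leaving-group ability tracks the stability of the departed species; conjugate-acid pKₐ is the usual yardstick (lower pKₐ → better LG).
CH₂=CHCH₂–N₂⁺ loses N₂: no meaningful conjugate acid; N₂ departs as an exceptionally stable neutral molecule
CH₂=CHCH₂–OTf loses OTf⁻: pKₐ(CF₃SO₃H (triflic acid)) ≈ -14
CH₂=CHCH₂–I loses I⁻: pKₐ(HI) ≈ -10
CH₂=CHCH₂–OH₂⁺ loses H₂O: pKₐ(H₃O⁺) ≈ -1.7
CH₂=CHCH₂–OC(O)C₆H₄NO₂ loses p-O₂N–C₆H₄–COO⁻: pKₐ(p-nitrobenzoic acid) ≈ 3.4

CH₂=CHCH₂–N₂⁺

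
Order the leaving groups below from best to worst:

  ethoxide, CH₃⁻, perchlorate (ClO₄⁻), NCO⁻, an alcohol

perchlorate (ClO₄⁻) > an alcohol > NCO⁻ > ethoxide > CH₃⁻

A good leaving group is a weak base: the lower the pKₐ of its conjugate acid, the more readily it departs.
perchlorate (ClO₄⁻): pKₐ(HClO₄) ≈ -10
an alcohol: pKₐ(R'OH₂⁺) ≈ -2.4
NCO⁻: pKₐ(HOCN) ≈ 3.5
ethoxide: pKₐ(CH₃CH₂OH) ≈ 16
CH₃⁻: pKₐ(CH₄) ≈ 48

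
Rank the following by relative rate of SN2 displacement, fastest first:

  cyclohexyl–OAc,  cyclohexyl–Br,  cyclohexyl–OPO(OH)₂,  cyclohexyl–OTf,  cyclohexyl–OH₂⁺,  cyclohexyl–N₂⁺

The skeletons are identical, so relative rate is governed entirely by leaving-group ability.
Leaving-group ability tracks the stability of the departed species; conjugate-acid pKₐ is the usual yardstick (lower pKₐ → better LG).
cyclohexyl–N₂⁺ loses N₂: no meaningful conjugate acid; N₂ departs as an exceptionally stable neutral molecule
cyclohexyl–OTf loses OTf⁻: pKₐ(CF₃SO₃H (triflic acid)) ≈ -14
cyclohexyl–Br loses Br⁻: pKₐ(HBr) ≈ -9
cyclohexyl–OH₂⁺ loses H₂O: pKₐ(H₃O⁺) ≈ -1.7
cyclohexyl–OPO(OH)₂ loses H₂PO₄⁻: pKₐ(H₃PO₄) ≈ 2.1
cyclohexyl–OAc loses AcO⁻: pKₐ(CH₃COOH) ≈ 4.8

cyclohexyl–N₂⁺ > cyclohexyl–OTf > cyclohexyl–Br > cyclohexyl–OH₂⁺ > cyclohexyl–OPO(OH)₂ > cyclohexyl–OAc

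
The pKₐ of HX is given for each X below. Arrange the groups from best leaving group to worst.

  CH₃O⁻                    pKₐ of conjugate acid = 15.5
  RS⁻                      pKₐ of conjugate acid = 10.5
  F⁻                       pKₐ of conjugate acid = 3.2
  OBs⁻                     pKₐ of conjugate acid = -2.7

OBs⁻ > F⁻ > RS⁻ > CH₃O⁻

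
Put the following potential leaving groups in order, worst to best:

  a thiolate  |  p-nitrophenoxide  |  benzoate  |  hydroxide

benzoate: pKₐ(C₆H₅COOH) ≈ 4.2 — aryl carboxylate
p-nitrophenoxide: pKₐ(p-nitrophenol) ≈ 7.2 — nitro group delocalises the charge; the classic chromogenic LG
a thiolate: pKₐ(RSH (a thiol)) ≈ 10.5 — moderately basic; rarely leaves without activation
hydroxide: pKₐ(H₂O) ≈ 15.7
Listed from poorest to best leaving group as asked.

hydroxide < a thiolate < p-nitrophenoxide < benzoate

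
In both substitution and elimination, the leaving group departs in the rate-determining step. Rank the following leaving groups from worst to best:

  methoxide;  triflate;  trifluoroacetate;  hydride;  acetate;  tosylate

triflate: pKₐ(CF₃SO₃H (triflic acid)) ≈ -14
tosylate: pKₐ(p-CH₃C₆H₄SO₃H (TsOH)) ≈ -2.8
trifluoroacetate: pKₐ(CF₃COOH) ≈ 0.2
acetate: pKₐ(CH₃COOH) ≈ 4.8 — resonance-stabilised but still a weak base
methoxide: pKₐ(CH₃OH) ≈ 15.5
hydride: pKₐ(H₂) ≈ 36 — extremely strong base; leaves only in special hydride-transfer contexts
Listed from poorest to best leaving group as asked.

hydride < methoxide < acetate < trifluoroacetate < tosylate < triflate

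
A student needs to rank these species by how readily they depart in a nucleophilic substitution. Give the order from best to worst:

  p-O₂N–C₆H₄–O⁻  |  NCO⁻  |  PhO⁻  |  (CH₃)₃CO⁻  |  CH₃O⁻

The more stable X⁻ (or X) is on its own — i.e. the weaker a base it is — the better a leaving group it makes.
NCO⁻: pKₐ(HOCN) ≈ 3.5
p-O₂N–C₆H₄–O⁻: pKₐ(p-nitrophenol) ≈ 7.2 — nitro group delocalises the charge; the classic chromogenic LG
PhO⁻: pKₐ(C₆H₅OH (phenol)) ≈ 10 — resonance into the ring helps, but still a poor LG
CH₃O⁻: pKₐ(CH₃OH) ≈ 15.5 — strong base; alkoxides do not leave unassisted
(CH₃)₃CO⁻: pKₐ(t-BuOH) ≈ 18 — bulky, strongly basic alkoxide

NCO⁻ > p-O₂N–C₆H₄–O⁻ > PhO⁻ > CH₃O⁻ > (CH₃)₃CO⁻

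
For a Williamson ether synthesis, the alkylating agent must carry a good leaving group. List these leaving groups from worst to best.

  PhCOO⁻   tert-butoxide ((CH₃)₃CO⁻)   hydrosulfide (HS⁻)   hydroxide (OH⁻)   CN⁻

Leaving-group ability tracks the stability of the departed species; conjugate-acid pKₐ is the usual yardstick (lower pKₐ → better LG).
PhCOO⁻: pKₐ(C₆H₅COOH) ≈ 4.2
hydrosulfide (HS⁻): pKₐ(H₂S) ≈ 7 — larger and more polarisable than the oxygen analogue
CN⁻: pKₐ(HCN) ≈ 9.2 — sp carbon stabilises the charge somewhat, but still a poor LG
hydroxide (OH⁻): pKₐ(H₂O) ≈ 15.7
tert-butoxide ((CH₃)₃CO⁻): pKₐ(t-BuOH) ≈ 18 — bulky, strongly basic alkoxide
The question asks for worst first, so the sequence is read in increasing leaving-group ability.

tert-butoxide ((CH₃)₃CO⁻) < hydroxide (OH⁻) < CN⁻ < hydrosulfide (HS⁻) < PhCOO⁻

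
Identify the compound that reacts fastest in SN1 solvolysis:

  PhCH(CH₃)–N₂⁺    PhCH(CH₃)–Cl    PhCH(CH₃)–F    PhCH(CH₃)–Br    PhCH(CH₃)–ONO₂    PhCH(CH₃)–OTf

Same R in every case — rank the leaving groups.
Leaving-group ability tracks the stability of the departed species; conjugate-acid pKₐ is the usual yardstick (lower pKₐ → better LG).
PhCH(CH₃)–N₂⁺ loses N₂: no meaningful conjugate acid; N₂ departs as an exceptionally stable neutral molecule
PhCH(CH₃)–OTf loses OTf⁻: pKₐ(CF₃SO₃H (triflic acid)) ≈ -14
PhCH(CH₃)–Br loses Br⁻: pKₐ(HBr) ≈ -9
PhCH(CH₃)–Cl loses Cl⁻: pKₐ(HCl) ≈ -7
PhCH(CH₃)–ONO₂ loses NO₃⁻: pKₐ(HNO₃) ≈ -1.3
PhCH(CH₃)–F loses F⁻: pKₐ(HF) ≈ 3.2

PhCH(CH₃)–N₂⁺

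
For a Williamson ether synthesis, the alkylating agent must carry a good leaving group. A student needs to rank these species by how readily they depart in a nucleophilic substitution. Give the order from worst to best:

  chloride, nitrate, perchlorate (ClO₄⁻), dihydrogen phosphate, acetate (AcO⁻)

Rank by basicity of the departing species: weakest base leaves most easily.
perchlorate (ClO₄⁻): pKₐ(HClO₄) ≈ -10
chloride: pKₐ(HCl) ≈ -7
nitrate: pKₐ(HNO₃) ≈ -1.3
dihydrogen phosphate: pKₐ(H₃PO₄) ≈ 2.1
acetate (AcO⁻): pKₐ(CH₃COOH) ≈ 4.8
Listed from poorest to best leaving group as asked.

acetate (AcO⁻) < dihydrogen phosphate < nitrate < chloride < perchlorate (ClO₄⁻)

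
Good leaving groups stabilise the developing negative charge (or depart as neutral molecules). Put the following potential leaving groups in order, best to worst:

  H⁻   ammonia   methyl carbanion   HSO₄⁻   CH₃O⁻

HSO₄⁻ > ammonia > CH₃O⁻ > H⁻ > methyl carbanion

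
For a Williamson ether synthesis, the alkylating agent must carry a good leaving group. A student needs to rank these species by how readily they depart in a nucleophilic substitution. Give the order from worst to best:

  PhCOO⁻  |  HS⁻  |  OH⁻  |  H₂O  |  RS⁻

Rank by basicity of the departing species: weakest base leaves most easily.
H₂O: pKₐ(H₃O⁺) ≈ -1.7
PhCOO⁻: pKₐ(C₆H₅COOH) ≈ 4.2
HS⁻: pKₐ(H₂S) ≈ 7 — larger and more polarisable than the oxygen analogue
RS⁻: pKₐ(RSH (a thiol)) ≈ 10.5 — moderately basic; rarely leaves without activation
OH⁻: pKₐ(H₂O) ≈ 15.7 — strong base; essentially never leaves without prior activation
Reversing gives the worst-to-best order requested.

OH⁻ < RS⁻ < HS⁻ < PhCOO⁻ < H₂O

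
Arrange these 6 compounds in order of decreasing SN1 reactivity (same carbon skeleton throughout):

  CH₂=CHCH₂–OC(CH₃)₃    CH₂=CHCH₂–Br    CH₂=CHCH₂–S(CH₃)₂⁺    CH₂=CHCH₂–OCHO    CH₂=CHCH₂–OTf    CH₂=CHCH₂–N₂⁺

With the same alkyl group throughout, only the leaving group differentiates the rates.
A good leaving group is a weak base: the lower the pKₐ of its conjugate acid, the more readily it departs.
CH₂=CHCH₂–N₂⁺ loses N₂: no meaningful conjugate acid; N₂ departs as an exceptionally stable neutral molecule
CH₂=CHCH₂–OTf loses OTf⁻: pKₐ(CF₃SO₃H (triflic acid)) ≈ -14
CH₂=CHCH₂–Br loses Br⁻: pKₐ(HBr) ≈ -9
CH₂=CHCH₂–S(CH₃)₂⁺ loses SR'₂: pKₐ(R'₂SH⁺) ≈ -7
CH₂=CHCH₂–OCHO loses HCOO⁻: pKₐ(HCOOH) ≈ 3.8
CH₂=CHCH₂–OC(CH₃)₃ loses (CH₃)₃CO⁻: pKₐ(t-BuOH) ≈ 18

CH₂=CHCH₂–N₂⁺ > CH₂=CHCH₂–OTf > CH₂=CHCH₂–Br > CH₂=CHCH₂–S(CH₃)₂⁺ > CH₂=CHCH₂–OCHO > CH₂=CHCH₂–OC(CH₃)₃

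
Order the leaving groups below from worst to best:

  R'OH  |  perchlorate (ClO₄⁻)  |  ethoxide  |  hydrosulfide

ethoxide < hydrosulfide < R'OH < perchlorate (ClO₄⁻)

Rank by basicity of the departing species: weakest base leaves most easily.
perchlorate (ClO₄⁻): pKₐ(HClO₄) ≈ -10
R'OH: pKₐ(R'OH₂⁺) ≈ -2.4
hydrosulfide: pKₐ(H₂S) ≈ 7
ethoxide: pKₐ(CH₃CH₂OH) ≈ 16
The question asks for worst first, so the sequence is read in increasing leaving-group ability.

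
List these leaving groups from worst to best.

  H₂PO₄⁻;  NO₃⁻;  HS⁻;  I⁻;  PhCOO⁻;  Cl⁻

HS⁻ < PhCOO⁻ < H₂PO₄⁻ < NO₃⁻ < Cl⁻ < I⁻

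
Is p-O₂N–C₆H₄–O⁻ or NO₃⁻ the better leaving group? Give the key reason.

NO₃⁻

NO₃⁻ is the better leaving group.
pKₐ(HNO₃) ≈ -1.3 versus pKₐ(p-nitrophenol) ≈ 7.2: NO₃⁻ is the much weaker base.
Resonance-delocalised over three oxygens.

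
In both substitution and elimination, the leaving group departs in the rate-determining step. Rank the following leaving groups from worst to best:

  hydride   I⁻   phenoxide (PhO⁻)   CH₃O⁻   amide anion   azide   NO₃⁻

The more stable X⁻ (or X) is on its own — i.e. the weaker a base it is — the better a leaving group it makes.
I⁻: pKₐ(HI) ≈ -10 — large, highly polarisable; very weak base
NO₃⁻: pKₐ(HNO₃) ≈ -1.3 — resonance-delocalised over three oxygens
azide: pKₐ(HN₃) ≈ 4.7 — linear, resonance-stabilised
phenoxide (PhO⁻): pKₐ(C₆H₅OH (phenol)) ≈ 10
CH₃O⁻: pKₐ(CH₃OH) ≈ 15.5
hydride: pKₐ(H₂) ≈ 36 — extremely strong base; leaves only in special hydride-transfer contexts
amide anion: pKₐ(NH₃) ≈ 38
Listed from poorest to best leaving group as asked.

amide anion < hydride < CH₃O⁻ < phenoxide (PhO⁻) < azide < NO₃⁻ < I⁻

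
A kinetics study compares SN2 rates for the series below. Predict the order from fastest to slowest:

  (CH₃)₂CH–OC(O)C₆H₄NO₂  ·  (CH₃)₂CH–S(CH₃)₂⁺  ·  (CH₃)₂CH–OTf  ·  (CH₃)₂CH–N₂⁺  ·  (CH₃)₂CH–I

(CH₃)₂CH–N₂⁺ > (CH₃)₂CH–OTf > (CH₃)₂CH–I > (CH₃)₂CH–S(CH₃)₂⁺ > (CH₃)₂CH–OC(O)C₆H₄NO₂

Identical carbon frameworks mean the comparison reduces to leaving-group quality.
A good leaving group is a weak base: the lower the pKₐ of its conjugate acid, the more readily it departs.
(CH₃)₂CH–N₂⁺ loses N₂: no meaningful conjugate acid; N₂ departs as an exceptionally stable neutral molecule
(CH₃)₂CH–OTf loses OTf⁻: pKₐ(CF₃SO₃H (triflic acid)) ≈ -14
(CH₃)₂CH–I loses I⁻: pKₐ(HI) ≈ -10
(CH₃)₂CH–S(CH₃)₂⁺ loses SR'₂: pKₐ(R'₂SH⁺) ≈ -7
(CH₃)₂CH–OC(O)C₆H₄NO₂ loses p-O₂N–C₆H₄–COO⁻: pKₐ(p-nitrobenzoic acid) ≈ 3.4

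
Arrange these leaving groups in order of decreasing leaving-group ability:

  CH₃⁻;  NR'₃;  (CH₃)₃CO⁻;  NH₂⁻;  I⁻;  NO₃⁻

I⁻ > NO₃⁻ > NR'₃ > (CH₃)₃CO⁻ > NH₂⁻ > CH₃⁻

The more stable X⁻ (or X) is on its own — i.e. the weaker a base it is — the better a leaving group it makes.
I⁻: pKₐ(HI) ≈ -10 — large, highly polarisable; very weak base
NO₃⁻: pKₐ(HNO₃) ≈ -1.3 — resonance-delocalised over three oxygens
NR'₃: pKₐ(R'₃NH⁺) ≈ 10.7 — neutral but still a fairly strong base; Hofmann-elimination LG
(CH₃)₃CO⁻: pKₐ(t-BuOH) ≈ 18 — bulky, strongly basic alkoxide
NH₂⁻: pKₐ(NH₃) ≈ 38 — extremely strong base; never a leaving group
CH₃⁻: pKₐ(CH₄) ≈ 48 — unstabilised carbanion; the worst conceivable leaving group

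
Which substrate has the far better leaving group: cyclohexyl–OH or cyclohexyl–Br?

cyclohexyl–Br

From cyclohexyl–OH the departing group would be OH⁻ (pKₐ(H₂O) ≈ 15.7). Strong base; essentially never leaves without prior activation.
From cyclohexyl–Br the leaving group is Br⁻ (pKₐ(HBr) ≈ -9). Weak base; good leaving group.
(In practice cyclohexyl–Br is made from cyclohexyl–OH by treatment with PBr₃, replacing the hydroxyl with bromide.)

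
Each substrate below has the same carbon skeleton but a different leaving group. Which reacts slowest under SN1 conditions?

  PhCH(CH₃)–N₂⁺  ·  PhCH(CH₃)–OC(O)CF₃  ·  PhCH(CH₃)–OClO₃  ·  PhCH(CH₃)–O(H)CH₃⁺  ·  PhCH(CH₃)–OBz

With the same alkyl group throughout, only the leaving group differentiates the rates.
The more stable X⁻ (or X) is on its own — i.e. the weaker a base it is — the better a leaving group it makes.
PhCH(CH₃)–N₂⁺ loses N₂: no meaningful conjugate acid; N₂ departs as an exceptionally stable neutral molecule
PhCH(CH₃)–OClO₃ loses ClO₄⁻: pKₐ(HClO₄) ≈ -10
PhCH(CH₃)–O(H)CH₃⁺ loses R'OH: pKₐ(R'OH₂⁺) ≈ -2.4
PhCH(CH₃)–OC(O)CF₃ loses CF₃COO⁻: pKₐ(CF₃COOH) ≈ 0.2
PhCH(CH₃)–OBz loses PhCOO⁻: pKₐ(C₆H₅COOH) ≈ 4.2

PhCH(CH₃)–OBz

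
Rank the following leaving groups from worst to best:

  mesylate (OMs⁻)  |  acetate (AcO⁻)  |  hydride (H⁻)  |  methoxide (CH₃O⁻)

hydride (H⁻) < methoxide (CH₃O⁻) < acetate (AcO⁻) < mesylate (OMs⁻)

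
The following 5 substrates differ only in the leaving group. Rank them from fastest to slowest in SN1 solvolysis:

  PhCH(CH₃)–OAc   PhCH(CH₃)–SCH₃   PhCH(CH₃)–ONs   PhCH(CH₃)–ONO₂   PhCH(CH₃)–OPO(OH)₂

PhCH(CH₃)–ONs > PhCH(CH₃)–ONO₂ > PhCH(CH₃)–OPO(OH)₂ > PhCH(CH₃)–OAc > PhCH(CH₃)–SCH₃

The skeletons are identical, so relative rate is governed entirely by leaving-group ability.
The more stable X⁻ (or X) is on its own — i.e. the weaker a base it is — the better a leaving group it makes.
PhCH(CH₃)–ONs loses ONs⁻: pKₐ(p-O₂NC₆H₄SO₃H) ≈ -3.5
PhCH(CH₃)–ONO₂ loses NO₃⁻: pKₐ(HNO₃) ≈ -1.3
PhCH(CH₃)–OPO(OH)₂ loses H₂PO₄⁻: pKₐ(H₃PO₄) ≈ 2.1
PhCH(CH₃)–OAc loses AcO⁻: pKₐ(CH₃COOH) ≈ 4.8
PhCH(CH₃)–SCH₃ loses RS⁻: pKₐ(RSH (a thiol)) ≈ 10.5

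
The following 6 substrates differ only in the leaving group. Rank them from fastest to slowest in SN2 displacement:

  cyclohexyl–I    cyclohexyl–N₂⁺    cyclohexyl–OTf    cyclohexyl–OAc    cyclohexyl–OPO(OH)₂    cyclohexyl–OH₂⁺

The skeletons are identical, so relative rate is governed entirely by leaving-group ability.
The more stable X⁻ (or X) is on its own — i.e. the weaker a base it is — the better a leaving group it makes.
cyclohexyl–N₂⁺ loses N₂: no meaningful conjugate acid; N₂ departs as an exceptionally stable neutral molecule
cyclohexyl–OTf loses OTf⁻: pKₐ(CF₃SO₃H (triflic acid)) ≈ -14
cyclohexyl–I loses I⁻: pKₐ(HI) ≈ -10
cyclohexyl–OH₂⁺ loses H₂O: pKₐ(H₃O⁺) ≈ -1.7
cyclohexyl–OPO(OH)₂ loses H₂PO₄⁻: pKₐ(H₃PO₄) ≈ 2.1
cyclohexyl–OAc loses AcO⁻: pKₐ(CH₃COOH) ≈ 4.8

cyclohexyl–N₂⁺ > cyclohexyl–OTf > cyclohexyl–I > cyclohexyl–OH₂⁺ > cyclohexyl–OPO(OH)₂ > cyclohexyl–OAc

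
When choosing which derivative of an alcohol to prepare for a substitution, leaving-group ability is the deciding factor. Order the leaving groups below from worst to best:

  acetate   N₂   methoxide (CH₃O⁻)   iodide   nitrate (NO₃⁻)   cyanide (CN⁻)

Leaving-group ability tracks the stability of the departed species; conjugate-acid pKₐ is the usual yardstick (lower pKₐ → better LG).
N₂: no meaningful conjugate acid; N₂ departs as an exceptionally stable neutral molecule
iodide: pKₐ(HI) ≈ -10
nitrate (NO₃⁻): pKₐ(HNO₃) ≈ -1.3 — resonance-delocalised over three oxygens
acetate: pKₐ(CH₃COOH) ≈ 4.8 — resonance-stabilised but still a weak base
cyanide (CN⁻): pKₐ(HCN) ≈ 9.2 — sp carbon stabilises the charge somewhat, but still a poor LG
methoxide (CH₃O⁻): pKₐ(CH₃OH) ≈ 15.5
Reversing gives the worst-to-best order requested.

methoxide (CH₃O⁻) < cyanide (CN⁻) < acetate < nitrate (NO₃⁻) < iodide < N₂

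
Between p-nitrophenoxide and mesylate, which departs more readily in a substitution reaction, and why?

mesylate

mesylate is the better leaving group.
pKₐ(CH₃SO₃H (MsOH)) ≈ -1.9 versus pKₐ(p-nitrophenol) ≈ 7.2: mesylate is the much weaker base.
Resonance-delocalised alkanesulfonate.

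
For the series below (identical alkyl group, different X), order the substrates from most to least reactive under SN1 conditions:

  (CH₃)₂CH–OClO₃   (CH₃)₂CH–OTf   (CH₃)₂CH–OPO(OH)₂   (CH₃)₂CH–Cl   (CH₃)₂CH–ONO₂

Identical carbon frameworks mean the comparison reduces to leaving-group quality.
The more stable X⁻ (or X) is on its own — i.e. the weaker a base it is — the better a leaving group it makes.
(CH₃)₂CH–OTf loses OTf⁻: pKₐ(CF₃SO₃H (triflic acid)) ≈ -14
(CH₃)₂CH–OClO₃ loses ClO₄⁻: pKₐ(HClO₄) ≈ -10
(CH₃)₂CH–Cl loses Cl⁻: pKₐ(HCl) ≈ -7
(CH₃)₂CH–ONO₂ loses NO₃⁻: pKₐ(HNO₃) ≈ -1.3
(CH₃)₂CH–OPO(OH)₂ loses H₂PO₄⁻: pKₐ(H₃PO₄) ≈ 2.1

(CH₃)₂CH–OTf > (CH₃)₂CH–OClO₃ > (CH₃)₂CH–Cl > (CH₃)₂CH–ONO₂ > (CH₃)₂CH–OPO(OH)₂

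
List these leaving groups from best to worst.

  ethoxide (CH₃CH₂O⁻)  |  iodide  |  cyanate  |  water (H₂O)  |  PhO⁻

Leaving-group ability tracks the stability of the departed species; conjugate-acid pKₐ is the usual yardstick (lower pKₐ → better LG).
iodide: pKₐ(HI) ≈ -10
water (H₂O): pKₐ(H₃O⁺) ≈ -1.7 — neutral; leaves from a protonated alcohol (R–OH₂⁺)
cyanate: pKₐ(HOCN) ≈ 3.5
PhO⁻: pKₐ(C₆H₅OH (phenol)) ≈ 10
ethoxide (CH₃CH₂O⁻): pKₐ(CH₃CH₂OH) ≈ 16

iodide > water (H₂O) > cyanate > PhO⁻ > ethoxide (CH₃CH₂O⁻)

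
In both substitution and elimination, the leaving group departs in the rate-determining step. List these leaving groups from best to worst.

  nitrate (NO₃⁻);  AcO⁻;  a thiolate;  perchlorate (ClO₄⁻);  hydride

perchlorate (ClO₄⁻) > nitrate (NO₃⁻) > AcO⁻ > a thiolate > hydride

A good leaving group is a weak base: the lower the pKₐ of its conjugate acid, the more readily it departs.
perchlorate (ClO₄⁻): pKₐ(HClO₄) ≈ -10 — extremely weak base; rarely used for safety reasons
nitrate (NO₃⁻): pKₐ(HNO₃) ≈ -1.3
AcO⁻: pKₐ(CH₃COOH) ≈ 4.8
a thiolate: pKₐ(RSH (a thiol)) ≈ 10.5 — moderately basic; rarely leaves without activation
hydride: pKₐ(H₂) ≈ 36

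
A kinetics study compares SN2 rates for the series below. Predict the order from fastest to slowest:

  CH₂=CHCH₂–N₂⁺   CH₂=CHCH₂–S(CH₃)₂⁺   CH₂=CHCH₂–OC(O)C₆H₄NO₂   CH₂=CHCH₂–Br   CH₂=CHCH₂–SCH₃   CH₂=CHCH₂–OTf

CH₂=CHCH₂–N₂⁺ > CH₂=CHCH₂–OTf > CH₂=CHCH₂–Br > CH₂=CHCH₂–S(CH₃)₂⁺ > CH₂=CHCH₂–OC(O)C₆H₄NO₂ > CH₂=CHCH₂–SCH₃

Identical carbon frameworks mean the comparison reduces to leaving-group quality.
The more stable X⁻ (or X) is on its own — i.e. the weaker a base it is — the better a leaving group it makes.
CH₂=CHCH₂–N₂⁺ loses N₂: no meaningful conjugate acid; N₂ departs as an exceptionally stable neutral molecule
CH₂=CHCH₂–OTf loses OTf⁻: pKₐ(CF₃SO₃H (triflic acid)) ≈ -14
CH₂=CHCH₂–Br loses Br⁻: pKₐ(HBr) ≈ -9
CH₂=CHCH₂–S(CH₃)₂⁺ loses SR'₂: pKₐ(R'₂SH⁺) ≈ -7
CH₂=CHCH₂–OC(O)C₆H₄NO₂ loses p-O₂N–C₆H₄–COO⁻: pKₐ(p-nitrobenzoic acid) ≈ 3.4
CH₂=CHCH₂–SCH₃ loses RS⁻: pKₐ(RSH (a thiol)) ≈ 10.5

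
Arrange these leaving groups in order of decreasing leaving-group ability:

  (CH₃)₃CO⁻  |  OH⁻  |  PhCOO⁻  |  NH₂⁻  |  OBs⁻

The more stable X⁻ (or X) is on its own — i.e. the weaker a base it is — the better a leaving group it makes.
OBs⁻: pKₐ(p-BrC₆H₄SO₃H) ≈ -2.8
PhCOO⁻: pKₐ(C₆H₅COOH) ≈ 4.2
OH⁻: pKₐ(H₂O) ≈ 15.7
(CH₃)₃CO⁻: pKₐ(t-BuOH) ≈ 18
NH₂⁻: pKₐ(NH₃) ≈ 38

OBs⁻ > PhCOO⁻ > OH⁻ > (CH₃)₃CO⁻ > NH₂⁻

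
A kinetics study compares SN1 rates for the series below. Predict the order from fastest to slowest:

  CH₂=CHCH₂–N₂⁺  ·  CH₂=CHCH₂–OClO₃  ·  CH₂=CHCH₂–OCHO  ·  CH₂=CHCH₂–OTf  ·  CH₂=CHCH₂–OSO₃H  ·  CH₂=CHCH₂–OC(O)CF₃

CH₂=CHCH₂–N₂⁺ > CH₂=CHCH₂–OTf > CH₂=CHCH₂–OClO₃ > CH₂=CHCH₂–OSO₃H > CH₂=CHCH₂–OC(O)CF₃ > CH₂=CHCH₂–OCHO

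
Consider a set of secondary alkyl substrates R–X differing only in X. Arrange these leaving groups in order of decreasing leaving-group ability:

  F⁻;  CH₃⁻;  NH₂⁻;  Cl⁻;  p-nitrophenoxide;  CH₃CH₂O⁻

Cl⁻ > F⁻ > p-nitrophenoxide > CH₃CH₂O⁻ > NH₂⁻ > CH₃⁻

Rank by basicity of the departing species: weakest base leaves most easily.
Cl⁻: pKₐ(HCl) ≈ -7
F⁻: pKₐ(HF) ≈ 3.2
p-nitrophenoxide: pKₐ(p-nitrophenol) ≈ 7.2
CH₃CH₂O⁻: pKₐ(CH₃CH₂OH) ≈ 16
NH₂⁻: pKₐ(NH₃) ≈ 38
CH₃⁻: pKₐ(CH₄) ≈ 48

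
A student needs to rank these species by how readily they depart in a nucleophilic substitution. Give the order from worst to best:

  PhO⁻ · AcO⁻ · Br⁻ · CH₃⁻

Leaving-group ability tracks the stability of the departed species; conjugate-acid pKₐ is the usual yardstick (lower pKₐ → better LG).
Br⁻: pKₐ(HBr) ≈ -9
AcO⁻: pKₐ(CH₃COOH) ≈ 4.8
PhO⁻: pKₐ(C₆H₅OH (phenol)) ≈ 10
CH₃⁻: pKₐ(CH₄) ≈ 48
The question asks for worst first, so the sequence is read in increasing leaving-group ability.

CH₃⁻ < PhO⁻ < AcO⁻ < Br⁻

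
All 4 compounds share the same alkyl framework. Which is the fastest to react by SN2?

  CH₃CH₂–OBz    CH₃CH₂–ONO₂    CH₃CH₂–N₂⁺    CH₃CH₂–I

CH₃CH₂–N₂⁺

Identical carbon frameworks mean the comparison reduces to leaving-group quality.
The more stable X⁻ (or X) is on its own — i.e. the weaker a base it is — the better a leaving group it makes.
CH₃CH₂–N₂⁺ loses N₂: no meaningful conjugate acid; N₂ departs as an exceptionally stable neutral molecule
CH₃CH₂–I loses I⁻: pKₐ(HI) ≈ -10
CH₃CH₂–ONO₂ loses NO₃⁻: pKₐ(HNO₃) ≈ -1.3
CH₃CH₂–OBz loses PhCOO⁻: pKₐ(C₆H₅COOH) ≈ 4.2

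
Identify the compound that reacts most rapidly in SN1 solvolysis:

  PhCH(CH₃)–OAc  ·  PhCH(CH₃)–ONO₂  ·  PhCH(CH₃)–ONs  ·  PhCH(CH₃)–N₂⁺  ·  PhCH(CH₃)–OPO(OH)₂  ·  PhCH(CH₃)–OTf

PhCH(CH₃)–N₂⁺

The skeletons are identical, so relative rate is governed entirely by leaving-group ability.
The more stable X⁻ (or X) is on its own — i.e. the weaker a base it is — the better a leaving group it makes.
PhCH(CH₃)–N₂⁺ loses N₂: no meaningful conjugate acid; N₂ departs as an exceptionally stable neutral molecule
PhCH(CH₃)–OTf loses OTf⁻: pKₐ(CF₃SO₃H (triflic acid)) ≈ -14
PhCH(CH₃)–ONs loses ONs⁻: pKₐ(p-O₂NC₆H₄SO₃H) ≈ -3.5
PhCH(CH₃)–ONO₂ loses NO₃⁻: pKₐ(HNO₃) ≈ -1.3
PhCH(CH₃)–OPO(OH)₂ loses H₂PO₄⁻: pKₐ(H₃PO₄) ≈ 2.1
PhCH(CH₃)–OAc loses AcO⁻: pKₐ(CH₃COOH) ≈ 4.8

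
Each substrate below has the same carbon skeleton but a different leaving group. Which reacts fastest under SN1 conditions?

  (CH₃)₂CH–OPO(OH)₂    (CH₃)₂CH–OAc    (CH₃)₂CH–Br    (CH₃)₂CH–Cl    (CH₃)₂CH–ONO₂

The skeletons are identical, so relative rate is governed entirely by leaving-group ability.
The more stable X⁻ (or X) is on its own — i.e. the weaker a base it is — the better a leaving group it makes.
(CH₃)₂CH–Br loses Br⁻: pKₐ(HBr) ≈ -9
(CH₃)₂CH–Cl loses Cl⁻: pKₐ(HCl) ≈ -7
(CH₃)₂CH–ONO₂ loses NO₃⁻: pKₐ(HNO₃) ≈ -1.3
(CH₃)₂CH–OPO(OH)₂ loses H₂PO₄⁻: pKₐ(H₃PO₄) ≈ 2.1
(CH₃)₂CH–OAc loses AcO⁻: pKₐ(CH₃COOH) ≈ 4.8

(CH₃)₂CH–Br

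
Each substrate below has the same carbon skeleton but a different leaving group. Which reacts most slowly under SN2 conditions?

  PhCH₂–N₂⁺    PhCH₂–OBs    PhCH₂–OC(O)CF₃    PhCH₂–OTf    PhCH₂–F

The skeletons are identical, so relative rate is governed entirely by leaving-group ability.
The more stable X⁻ (or X) is on its own — i.e. the weaker a base it is — the better a leaving group it makes.
PhCH₂–N₂⁺ loses N₂: no meaningful conjugate acid; N₂ departs as an exceptionally stable neutral molecule
PhCH₂–OTf loses OTf⁻: pKₐ(CF₃SO₃H (triflic acid)) ≈ -14
PhCH₂–OBs loses OBs⁻: pKₐ(p-BrC₆H₄SO₃H) ≈ -2.8
PhCH₂–OC(O)CF₃ loses CF₃COO⁻: pKₐ(CF₃COOH) ≈ 0.2
PhCH₂–F loses F⁻: pKₐ(HF) ≈ 3.2

PhCH₂–F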